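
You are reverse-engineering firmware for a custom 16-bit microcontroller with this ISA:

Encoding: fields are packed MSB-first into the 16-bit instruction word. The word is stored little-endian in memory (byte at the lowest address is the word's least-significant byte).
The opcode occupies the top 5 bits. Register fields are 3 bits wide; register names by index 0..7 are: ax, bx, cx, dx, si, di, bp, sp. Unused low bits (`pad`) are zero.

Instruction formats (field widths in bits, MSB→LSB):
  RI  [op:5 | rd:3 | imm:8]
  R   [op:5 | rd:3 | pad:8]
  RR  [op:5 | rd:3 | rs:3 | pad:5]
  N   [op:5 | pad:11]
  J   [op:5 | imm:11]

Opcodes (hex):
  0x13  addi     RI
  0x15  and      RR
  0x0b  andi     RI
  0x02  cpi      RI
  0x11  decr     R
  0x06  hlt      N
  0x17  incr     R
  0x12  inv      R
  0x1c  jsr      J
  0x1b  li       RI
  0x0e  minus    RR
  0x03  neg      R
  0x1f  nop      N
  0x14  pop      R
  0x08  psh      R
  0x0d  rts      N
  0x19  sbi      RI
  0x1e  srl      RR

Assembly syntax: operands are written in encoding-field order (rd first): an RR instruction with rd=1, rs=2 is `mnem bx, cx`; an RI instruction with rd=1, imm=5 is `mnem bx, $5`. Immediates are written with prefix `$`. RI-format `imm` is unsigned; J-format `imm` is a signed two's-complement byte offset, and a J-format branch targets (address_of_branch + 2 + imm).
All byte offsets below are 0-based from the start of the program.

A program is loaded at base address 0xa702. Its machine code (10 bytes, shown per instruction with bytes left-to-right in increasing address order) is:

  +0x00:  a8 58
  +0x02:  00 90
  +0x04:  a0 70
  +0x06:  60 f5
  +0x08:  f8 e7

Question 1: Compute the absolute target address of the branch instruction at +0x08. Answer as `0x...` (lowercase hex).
0xa704

[08] f8 e7 → 0xe7f8
  op=0xe7f8>>11=0x1c ⇒ jsr (J)
  imm: (w>>0)&0x7ff=0x7f8 (s11→-8) → $-8
  target = base 0xa702 + off 0x08 + 2 + imm -8 = 0xa704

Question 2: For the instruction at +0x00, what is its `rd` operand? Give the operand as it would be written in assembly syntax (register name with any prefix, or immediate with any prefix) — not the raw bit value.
+0x00: a8 58 ⇒ word 0x58a8 (little)
  op=0x58a8>>11=0xb ⇒ andi (RI)
  [10:8] rd=0 = ax
  [7:0] imm=168 = $168

ax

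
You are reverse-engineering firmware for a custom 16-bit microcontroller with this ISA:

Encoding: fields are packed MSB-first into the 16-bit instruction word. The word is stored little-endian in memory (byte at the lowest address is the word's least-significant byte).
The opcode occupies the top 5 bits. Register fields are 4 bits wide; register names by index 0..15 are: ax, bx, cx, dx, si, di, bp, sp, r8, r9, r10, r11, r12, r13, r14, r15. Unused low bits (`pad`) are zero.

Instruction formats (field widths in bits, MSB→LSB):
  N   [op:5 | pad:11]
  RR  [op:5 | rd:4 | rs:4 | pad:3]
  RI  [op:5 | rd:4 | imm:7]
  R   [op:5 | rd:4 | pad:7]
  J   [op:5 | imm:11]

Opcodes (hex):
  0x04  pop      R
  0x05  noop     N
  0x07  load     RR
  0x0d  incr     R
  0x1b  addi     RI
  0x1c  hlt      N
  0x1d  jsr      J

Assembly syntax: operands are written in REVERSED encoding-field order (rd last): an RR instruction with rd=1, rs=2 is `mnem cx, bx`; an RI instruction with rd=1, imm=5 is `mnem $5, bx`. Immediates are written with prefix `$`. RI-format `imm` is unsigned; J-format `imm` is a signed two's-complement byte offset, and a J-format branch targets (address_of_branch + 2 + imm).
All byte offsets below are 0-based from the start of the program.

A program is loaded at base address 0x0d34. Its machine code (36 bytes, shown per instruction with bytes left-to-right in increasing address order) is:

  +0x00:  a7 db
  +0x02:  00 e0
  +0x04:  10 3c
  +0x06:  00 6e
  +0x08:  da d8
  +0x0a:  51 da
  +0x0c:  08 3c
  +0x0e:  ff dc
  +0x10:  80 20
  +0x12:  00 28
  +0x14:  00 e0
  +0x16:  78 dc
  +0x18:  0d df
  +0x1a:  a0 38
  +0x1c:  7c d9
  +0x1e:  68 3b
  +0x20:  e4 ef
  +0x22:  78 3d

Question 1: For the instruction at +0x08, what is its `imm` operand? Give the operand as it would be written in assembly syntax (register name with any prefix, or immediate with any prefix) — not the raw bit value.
$90

off 0x08: read da d8 as little → 0xd8da
  top 5b → 0x1b → addi [RI]
  [10:7] rd=1 = bx
  [6:0] imm=90 = $90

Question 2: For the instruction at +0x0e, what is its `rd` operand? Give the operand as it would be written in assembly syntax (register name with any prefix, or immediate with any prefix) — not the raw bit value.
off 0x0e: read ff dc as little → 0xdcff
  opcode bits[15:11]=0x1b: addi/RI
  rd@[10:7]=0x9 ⇒ r9
  imm@[6:0]=0x7f ⇒ $127

r9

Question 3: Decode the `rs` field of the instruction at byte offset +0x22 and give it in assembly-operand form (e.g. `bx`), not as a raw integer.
r15

@+22  little-endian(78 3d) = 0x3d78
  op=0x3d78>>11=0x7 ⇒ load (RR)
  [10:7] rd=10 = r10
  [6:3] rs=15 = r15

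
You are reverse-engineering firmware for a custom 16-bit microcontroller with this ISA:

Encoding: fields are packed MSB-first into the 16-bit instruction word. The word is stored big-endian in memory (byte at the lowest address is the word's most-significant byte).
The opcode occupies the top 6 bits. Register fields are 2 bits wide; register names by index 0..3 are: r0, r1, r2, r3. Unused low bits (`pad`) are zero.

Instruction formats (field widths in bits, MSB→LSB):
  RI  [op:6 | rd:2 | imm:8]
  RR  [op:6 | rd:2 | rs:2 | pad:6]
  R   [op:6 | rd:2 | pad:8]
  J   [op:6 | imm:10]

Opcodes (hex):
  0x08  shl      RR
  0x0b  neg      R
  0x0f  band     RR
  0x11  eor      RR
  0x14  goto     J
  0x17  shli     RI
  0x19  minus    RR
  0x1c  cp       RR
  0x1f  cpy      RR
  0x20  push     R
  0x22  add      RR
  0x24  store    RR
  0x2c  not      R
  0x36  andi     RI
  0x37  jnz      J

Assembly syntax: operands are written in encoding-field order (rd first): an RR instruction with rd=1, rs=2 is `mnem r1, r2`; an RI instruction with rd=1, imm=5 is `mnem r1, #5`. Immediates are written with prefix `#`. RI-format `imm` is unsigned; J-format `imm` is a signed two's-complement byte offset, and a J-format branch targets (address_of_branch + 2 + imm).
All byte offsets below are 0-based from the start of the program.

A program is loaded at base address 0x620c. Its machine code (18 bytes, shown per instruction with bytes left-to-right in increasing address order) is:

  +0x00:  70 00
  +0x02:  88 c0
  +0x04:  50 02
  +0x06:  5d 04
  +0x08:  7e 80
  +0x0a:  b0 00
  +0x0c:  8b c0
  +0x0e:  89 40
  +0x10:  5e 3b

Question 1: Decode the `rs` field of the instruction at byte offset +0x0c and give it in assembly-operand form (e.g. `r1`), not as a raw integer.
r3

[0c] 8b c0 → 0x8bc0
  opcode bits[15:10]=0x22: add/RR
  rd@[9:8]=0x3 ⇒ r3
  rs@[7:6]=0x3 ⇒ r3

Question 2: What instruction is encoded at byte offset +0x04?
+0x04: 50 02 ⇒ word 0x5002 (big)
  op=0x5002>>10=0x14 ⇒ goto (J)
  [9:0] imm=2 = #2

goto #2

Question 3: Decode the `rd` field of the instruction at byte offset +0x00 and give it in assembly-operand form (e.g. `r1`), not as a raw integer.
+0x00: 70 00 ⇒ word 0x7000 (big)
  op=0x7000>>10=0x1c ⇒ cp (RR)
  [9:8] rd=0 = r0
  [7:6] rs=0 = r0

r0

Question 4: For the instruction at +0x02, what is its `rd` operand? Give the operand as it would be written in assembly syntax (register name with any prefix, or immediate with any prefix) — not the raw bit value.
@+02  big-endian(88 c0) = 0x88c0
  op=0x88c0>>10=0x22 ⇒ add (RR)
  [9:8] rd=0 = r0
  [7:6] rs=3 = r3

r0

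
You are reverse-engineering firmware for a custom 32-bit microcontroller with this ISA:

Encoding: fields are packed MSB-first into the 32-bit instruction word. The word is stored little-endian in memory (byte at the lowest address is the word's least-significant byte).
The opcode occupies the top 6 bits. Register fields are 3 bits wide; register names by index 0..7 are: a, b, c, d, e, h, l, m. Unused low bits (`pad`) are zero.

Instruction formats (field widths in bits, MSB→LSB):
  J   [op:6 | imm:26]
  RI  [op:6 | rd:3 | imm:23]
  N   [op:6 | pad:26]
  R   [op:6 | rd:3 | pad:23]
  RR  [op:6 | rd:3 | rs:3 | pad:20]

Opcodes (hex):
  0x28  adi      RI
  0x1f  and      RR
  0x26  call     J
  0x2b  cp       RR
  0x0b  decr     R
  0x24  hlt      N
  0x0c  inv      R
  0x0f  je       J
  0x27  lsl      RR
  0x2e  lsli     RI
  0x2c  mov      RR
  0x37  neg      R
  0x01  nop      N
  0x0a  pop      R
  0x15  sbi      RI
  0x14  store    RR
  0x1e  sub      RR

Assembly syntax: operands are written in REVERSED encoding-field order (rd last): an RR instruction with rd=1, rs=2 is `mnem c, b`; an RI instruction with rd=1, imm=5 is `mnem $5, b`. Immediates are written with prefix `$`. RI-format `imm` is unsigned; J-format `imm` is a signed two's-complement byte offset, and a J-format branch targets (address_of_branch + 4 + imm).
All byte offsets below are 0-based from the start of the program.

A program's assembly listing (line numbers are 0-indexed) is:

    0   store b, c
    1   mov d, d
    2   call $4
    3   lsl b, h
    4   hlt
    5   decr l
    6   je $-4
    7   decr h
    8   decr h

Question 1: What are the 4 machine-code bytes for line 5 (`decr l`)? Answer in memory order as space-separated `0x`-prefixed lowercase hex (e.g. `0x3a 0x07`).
5. decr fields op=0xb:6|rd=6:3|pad=0:23 → word 2f000000h → 00 00 00 2f

0x00 0x00 0x00 0x2f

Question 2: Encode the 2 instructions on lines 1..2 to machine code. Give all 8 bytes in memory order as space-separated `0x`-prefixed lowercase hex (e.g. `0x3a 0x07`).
line 1 (mov): pack op=0x2c:6|rd=3:3|rs=3:3|pad=0:20 = 0xb1b00000; little→ 00 00 b0 b1
line 2 (call): pack op=0x26:6|imm=4:26 = 0x98000004; little→ 04 00 00 98

0x00 0x00 0xb0 0xb1 0x04 0x00 0x00 0x98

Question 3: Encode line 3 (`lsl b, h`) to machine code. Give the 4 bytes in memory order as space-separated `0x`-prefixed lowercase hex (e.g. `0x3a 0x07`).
L3: lsl op=0x27:6|rd=5:3|rs=1:3|pad=0:20 ⇒ 0x9e900000 ⇒ little 00 00 90 9e

0x00 0x00 0x90 0x9e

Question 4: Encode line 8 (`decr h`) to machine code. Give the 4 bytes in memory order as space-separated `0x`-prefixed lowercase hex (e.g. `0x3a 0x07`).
L8: decr op=0xb:6|rd=5:3|pad=0:23 ⇒ 0x2e800000 ⇒ little 00 00 80 2e

0x00 0x00 0x80 0x2e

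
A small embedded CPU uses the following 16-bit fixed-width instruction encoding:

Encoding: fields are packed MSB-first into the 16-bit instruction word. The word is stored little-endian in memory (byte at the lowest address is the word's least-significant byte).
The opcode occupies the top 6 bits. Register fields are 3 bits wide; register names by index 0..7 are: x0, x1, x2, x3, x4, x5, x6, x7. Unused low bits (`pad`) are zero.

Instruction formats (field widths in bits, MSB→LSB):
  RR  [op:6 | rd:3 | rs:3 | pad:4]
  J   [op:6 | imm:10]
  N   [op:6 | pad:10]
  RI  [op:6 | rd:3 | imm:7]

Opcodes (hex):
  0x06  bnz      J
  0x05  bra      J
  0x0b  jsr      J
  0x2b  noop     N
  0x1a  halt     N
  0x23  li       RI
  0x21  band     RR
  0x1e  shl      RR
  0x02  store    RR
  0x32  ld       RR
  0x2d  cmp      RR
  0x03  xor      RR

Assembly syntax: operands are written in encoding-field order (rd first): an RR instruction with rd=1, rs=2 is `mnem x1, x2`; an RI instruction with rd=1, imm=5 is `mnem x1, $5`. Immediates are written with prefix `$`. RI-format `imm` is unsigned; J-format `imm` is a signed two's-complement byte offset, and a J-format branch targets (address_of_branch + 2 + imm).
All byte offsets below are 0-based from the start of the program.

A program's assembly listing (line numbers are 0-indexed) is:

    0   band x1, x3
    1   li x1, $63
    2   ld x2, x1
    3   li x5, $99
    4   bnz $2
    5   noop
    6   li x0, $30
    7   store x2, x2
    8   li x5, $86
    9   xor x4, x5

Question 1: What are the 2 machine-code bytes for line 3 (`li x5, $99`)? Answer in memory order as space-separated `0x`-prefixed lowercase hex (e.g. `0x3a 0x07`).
0xe3 0x8e

3. li fields op=0x23:6|rd=5:3|imm=99:7 → word 8ee3h → e3 8e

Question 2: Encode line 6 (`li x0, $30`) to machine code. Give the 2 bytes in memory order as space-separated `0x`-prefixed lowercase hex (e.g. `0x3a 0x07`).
0x1e 0x8c

line 6 (li): pack op=0x23:6|rd=0:3|imm=30:7 = 0x8c1e; little→ 1e 8c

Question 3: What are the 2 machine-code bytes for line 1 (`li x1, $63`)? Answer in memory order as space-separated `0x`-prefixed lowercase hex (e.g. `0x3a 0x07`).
0xbf 0x8c

line 1 (li): pack op=0x23:6|rd=1:3|imm=63:7 = 0x8cbf; little→ bf 8c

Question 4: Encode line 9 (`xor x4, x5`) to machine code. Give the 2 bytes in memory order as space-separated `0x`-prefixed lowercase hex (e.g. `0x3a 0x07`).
0x50 0x0e

L9: xor op=0x3:6|rd=4:3|rs=5:3|pad=0:4 ⇒ 0x0e50 ⇒ little 50 0e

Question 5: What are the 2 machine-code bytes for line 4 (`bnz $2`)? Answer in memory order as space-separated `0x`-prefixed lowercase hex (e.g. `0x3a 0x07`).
0x02 0x18

L4: bnz op=0x6:6|imm=2:10 ⇒ 0x1802 ⇒ little 02 18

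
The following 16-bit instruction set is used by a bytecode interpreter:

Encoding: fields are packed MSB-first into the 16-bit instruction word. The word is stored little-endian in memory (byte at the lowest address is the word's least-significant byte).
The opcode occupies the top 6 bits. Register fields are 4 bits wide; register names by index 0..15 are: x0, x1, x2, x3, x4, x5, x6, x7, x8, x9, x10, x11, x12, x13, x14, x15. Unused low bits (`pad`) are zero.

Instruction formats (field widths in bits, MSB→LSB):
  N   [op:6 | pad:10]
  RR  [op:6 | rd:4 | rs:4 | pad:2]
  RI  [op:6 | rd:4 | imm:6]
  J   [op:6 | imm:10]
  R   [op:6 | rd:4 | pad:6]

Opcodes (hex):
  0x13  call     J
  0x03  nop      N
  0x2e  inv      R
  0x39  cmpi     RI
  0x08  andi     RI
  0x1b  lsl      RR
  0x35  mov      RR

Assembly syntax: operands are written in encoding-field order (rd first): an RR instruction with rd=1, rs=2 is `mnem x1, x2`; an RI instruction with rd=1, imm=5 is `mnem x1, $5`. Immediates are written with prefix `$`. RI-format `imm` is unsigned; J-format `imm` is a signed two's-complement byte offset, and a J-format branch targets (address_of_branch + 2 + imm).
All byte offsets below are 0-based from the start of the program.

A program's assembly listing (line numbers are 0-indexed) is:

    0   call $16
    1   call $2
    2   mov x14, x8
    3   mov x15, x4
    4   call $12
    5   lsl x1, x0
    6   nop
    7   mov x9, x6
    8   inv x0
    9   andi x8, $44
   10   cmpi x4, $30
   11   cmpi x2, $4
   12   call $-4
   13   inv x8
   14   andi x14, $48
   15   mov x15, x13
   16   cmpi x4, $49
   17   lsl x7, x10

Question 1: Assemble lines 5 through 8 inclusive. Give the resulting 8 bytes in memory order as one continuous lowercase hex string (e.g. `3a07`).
406c000c58d600b8

5. lsl fields op=0x1b:6|rd=1:4|rs=0:4|pad=0:2 → word 6c40h → 40 6c
6. nop fields op=0x3:6|pad=0:10 → word 0c00h → 00 0c
7. mov fields op=0x35:6|rd=9:4|rs=6:4|pad=0:2 → word d658h → 58 d6
8. inv fields op=0x2e:6|rd=0:4|pad=0:6 → word b800h → 00 b8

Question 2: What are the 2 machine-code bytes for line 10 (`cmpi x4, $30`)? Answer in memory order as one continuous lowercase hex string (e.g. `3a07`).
line 10 (cmpi): pack op=0x39:6|rd=4:4|imm=30:6 = 0xe51e; little→ 1e e5

1ee5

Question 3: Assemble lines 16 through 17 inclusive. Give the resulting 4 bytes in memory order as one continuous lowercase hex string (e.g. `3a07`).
31e5e86d

line 16 (cmpi): pack op=0x39:6|rd=4:4|imm=49:6 = 0xe531; little→ 31 e5
line 17 (lsl): pack op=0x1b:6|rd=7:4|rs=10:4|pad=0:2 = 0x6de8; little→ e8 6d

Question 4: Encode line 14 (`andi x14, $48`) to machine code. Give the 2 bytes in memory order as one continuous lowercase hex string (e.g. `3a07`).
b023

L14: andi op=0x8:6|rd=14:4|imm=48:6 ⇒ 0x23b0 ⇒ little b0 23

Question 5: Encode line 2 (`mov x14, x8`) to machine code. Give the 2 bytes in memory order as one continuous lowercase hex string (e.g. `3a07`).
a0d7

2. mov fields op=0x35:6|rd=14:4|rs=8:4|pad=0:2 → word d7a0h → a0 d7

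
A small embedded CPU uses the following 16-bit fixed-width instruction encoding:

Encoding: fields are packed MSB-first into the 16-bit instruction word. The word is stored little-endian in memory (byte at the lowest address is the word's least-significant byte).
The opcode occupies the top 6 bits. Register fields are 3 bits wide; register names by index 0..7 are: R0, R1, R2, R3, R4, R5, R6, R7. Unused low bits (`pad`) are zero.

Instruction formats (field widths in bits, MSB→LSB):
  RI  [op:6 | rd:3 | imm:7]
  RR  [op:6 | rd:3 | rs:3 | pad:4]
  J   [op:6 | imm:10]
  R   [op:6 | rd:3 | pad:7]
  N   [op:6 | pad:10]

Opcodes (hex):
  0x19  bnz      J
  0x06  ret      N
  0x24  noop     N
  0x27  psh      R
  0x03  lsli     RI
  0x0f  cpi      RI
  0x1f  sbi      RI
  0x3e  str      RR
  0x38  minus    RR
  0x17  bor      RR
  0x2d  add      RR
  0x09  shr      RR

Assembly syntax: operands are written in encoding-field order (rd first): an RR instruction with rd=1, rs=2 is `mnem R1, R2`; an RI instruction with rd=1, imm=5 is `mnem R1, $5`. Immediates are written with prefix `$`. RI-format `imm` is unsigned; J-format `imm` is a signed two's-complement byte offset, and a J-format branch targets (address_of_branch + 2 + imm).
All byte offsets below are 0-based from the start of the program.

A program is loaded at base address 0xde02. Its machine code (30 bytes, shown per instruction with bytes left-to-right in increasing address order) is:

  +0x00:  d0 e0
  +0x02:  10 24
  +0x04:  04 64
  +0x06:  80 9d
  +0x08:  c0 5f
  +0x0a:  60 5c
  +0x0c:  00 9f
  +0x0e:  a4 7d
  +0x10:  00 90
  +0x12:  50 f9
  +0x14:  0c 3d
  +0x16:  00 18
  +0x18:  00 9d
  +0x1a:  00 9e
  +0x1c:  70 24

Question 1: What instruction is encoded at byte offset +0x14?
[14] 0c 3d → 0x3d0c
  op=0x3d0c>>10=0xf ⇒ cpi (RI)
  rd: (w>>7)&0x7=0x2 → R2
  imm: (w>>0)&0x7f=0xc → $12

cpi R2, $12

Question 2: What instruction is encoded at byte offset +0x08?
[08] c0 5f → 0x5fc0
  opcode bits[15:10]=0x17: bor/RR
  [9:7] rd=7 = R7
  [6:4] rs=4 = R4

bor R7, R4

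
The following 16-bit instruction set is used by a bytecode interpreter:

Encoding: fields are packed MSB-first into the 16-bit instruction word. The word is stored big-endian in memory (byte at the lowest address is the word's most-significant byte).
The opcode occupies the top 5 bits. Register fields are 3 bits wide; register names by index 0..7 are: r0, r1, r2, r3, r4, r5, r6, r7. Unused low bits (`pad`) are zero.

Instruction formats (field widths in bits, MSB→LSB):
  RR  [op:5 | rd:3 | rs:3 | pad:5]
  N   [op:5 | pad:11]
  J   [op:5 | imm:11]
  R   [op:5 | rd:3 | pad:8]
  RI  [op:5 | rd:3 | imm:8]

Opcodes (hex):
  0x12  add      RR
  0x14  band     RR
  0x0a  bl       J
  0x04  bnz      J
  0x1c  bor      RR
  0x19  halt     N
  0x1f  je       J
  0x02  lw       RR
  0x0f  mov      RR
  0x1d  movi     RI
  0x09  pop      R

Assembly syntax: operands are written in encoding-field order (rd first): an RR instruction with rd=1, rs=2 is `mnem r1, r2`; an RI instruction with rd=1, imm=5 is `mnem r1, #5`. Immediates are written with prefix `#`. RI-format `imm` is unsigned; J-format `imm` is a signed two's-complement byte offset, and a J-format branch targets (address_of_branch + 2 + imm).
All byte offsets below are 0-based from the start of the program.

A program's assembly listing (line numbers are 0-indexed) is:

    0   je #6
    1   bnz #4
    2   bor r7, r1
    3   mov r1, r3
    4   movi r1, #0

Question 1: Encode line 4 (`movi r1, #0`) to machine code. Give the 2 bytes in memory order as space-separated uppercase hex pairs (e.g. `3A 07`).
4. movi fields op=0x1d:5|rd=1:3|imm=0:8 → word e900h → e9 00

E9 00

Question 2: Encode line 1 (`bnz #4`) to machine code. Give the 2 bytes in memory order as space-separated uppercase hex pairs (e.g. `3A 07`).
1. bnz fields op=0x4:5|imm=4:11 → word 2004h → 20 04

20 04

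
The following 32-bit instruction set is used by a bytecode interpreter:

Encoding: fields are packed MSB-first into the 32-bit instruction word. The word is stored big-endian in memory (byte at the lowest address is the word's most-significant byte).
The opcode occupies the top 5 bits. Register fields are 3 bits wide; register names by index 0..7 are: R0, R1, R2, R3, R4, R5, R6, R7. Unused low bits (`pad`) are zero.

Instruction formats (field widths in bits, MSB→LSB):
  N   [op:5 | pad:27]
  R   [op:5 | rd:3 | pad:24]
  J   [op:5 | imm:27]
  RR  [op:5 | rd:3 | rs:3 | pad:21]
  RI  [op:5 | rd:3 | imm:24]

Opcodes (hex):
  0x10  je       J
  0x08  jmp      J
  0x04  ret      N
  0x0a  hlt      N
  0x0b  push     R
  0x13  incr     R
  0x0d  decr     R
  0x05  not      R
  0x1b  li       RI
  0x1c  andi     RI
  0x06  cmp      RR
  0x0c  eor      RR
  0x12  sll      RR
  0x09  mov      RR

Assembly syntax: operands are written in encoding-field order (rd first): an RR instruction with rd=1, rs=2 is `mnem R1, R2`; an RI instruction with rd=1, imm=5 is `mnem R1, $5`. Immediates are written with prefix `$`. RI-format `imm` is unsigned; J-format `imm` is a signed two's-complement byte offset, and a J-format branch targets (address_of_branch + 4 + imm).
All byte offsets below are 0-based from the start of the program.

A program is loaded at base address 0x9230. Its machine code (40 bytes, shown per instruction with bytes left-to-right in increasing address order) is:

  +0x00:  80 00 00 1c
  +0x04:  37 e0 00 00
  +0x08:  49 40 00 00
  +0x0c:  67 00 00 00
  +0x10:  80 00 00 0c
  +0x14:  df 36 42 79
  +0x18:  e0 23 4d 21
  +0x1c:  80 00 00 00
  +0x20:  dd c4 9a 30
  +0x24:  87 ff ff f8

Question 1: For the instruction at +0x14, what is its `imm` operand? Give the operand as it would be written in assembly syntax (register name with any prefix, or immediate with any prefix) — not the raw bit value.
+0x14: df 36 42 79 ⇒ word 0xdf364279 (big)
  opcode bits[31:27]=0x1b: li/RI
  rd@[26:24]=0x7 ⇒ R7
  imm@[23:0]=0x364279 ⇒ $3555961

$3555961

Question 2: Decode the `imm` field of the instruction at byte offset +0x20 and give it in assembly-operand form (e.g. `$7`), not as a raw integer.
off 0x20: read dd c4 9a 30 as big → 0xddc49a30
  opcode bits[31:27]=0x1b: li/RI
  [26:24] rd=5 = R5
  [23:0] imm=12884528 = $12884528

$12884528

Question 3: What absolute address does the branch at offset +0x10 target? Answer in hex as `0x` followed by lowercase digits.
+0x10: 80 00 00 0c ⇒ word 0x8000000c (big)
  top 5b → 0x10 → je [J]
  imm: (w>>0)&0x7ffffff=0xc → $12
  target = base 0x9230 + off 0x10 + 4 + imm 12 = 0x9250

0x9250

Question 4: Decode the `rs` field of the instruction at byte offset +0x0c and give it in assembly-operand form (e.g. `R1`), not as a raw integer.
R0

[0c] 67 00 00 00 → 0x67000000
  top 5b → 0xc → eor [RR]
  rd@[26:24]=0x7 ⇒ R7
  rs@[23:21]=0x0 ⇒ R0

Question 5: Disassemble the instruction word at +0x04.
cmp R7, R7

+0x04: 37 e0 00 00 ⇒ word 0x37e00000 (big)
  top 5b → 0x6 → cmp [RR]
  rd: (w>>24)&0x7=0x7 → R7
  rs: (w>>21)&0x7=0x7 → R7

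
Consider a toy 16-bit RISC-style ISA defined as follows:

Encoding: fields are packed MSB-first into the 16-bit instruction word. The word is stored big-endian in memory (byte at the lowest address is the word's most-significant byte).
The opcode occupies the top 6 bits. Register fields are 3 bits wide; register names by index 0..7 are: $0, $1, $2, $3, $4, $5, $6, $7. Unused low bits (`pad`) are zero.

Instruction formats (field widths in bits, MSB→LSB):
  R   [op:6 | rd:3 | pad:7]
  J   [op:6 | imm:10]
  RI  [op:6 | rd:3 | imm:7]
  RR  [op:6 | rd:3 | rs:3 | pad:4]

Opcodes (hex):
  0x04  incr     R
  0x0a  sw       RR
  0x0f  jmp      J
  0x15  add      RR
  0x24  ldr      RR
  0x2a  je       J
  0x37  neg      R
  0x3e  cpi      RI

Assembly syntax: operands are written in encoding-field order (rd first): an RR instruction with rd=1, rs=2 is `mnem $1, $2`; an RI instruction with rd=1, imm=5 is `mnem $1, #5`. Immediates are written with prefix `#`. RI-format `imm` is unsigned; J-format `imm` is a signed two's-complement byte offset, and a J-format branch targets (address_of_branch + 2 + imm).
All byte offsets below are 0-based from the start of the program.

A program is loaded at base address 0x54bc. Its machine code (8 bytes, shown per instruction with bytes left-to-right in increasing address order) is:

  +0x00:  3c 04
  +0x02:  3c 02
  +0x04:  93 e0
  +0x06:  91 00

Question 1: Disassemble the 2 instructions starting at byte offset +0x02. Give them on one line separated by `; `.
off 0x02: read 3c 02 as big → 0x3c02
  top 6b → 0xf → jmp [J]
  imm: (w>>0)&0x3ff=0x2 → #2
off 0x04: read 93 e0 as big → 0x93e0
  top 6b → 0x24 → ldr [RR]
  rd: (w>>7)&0x7=0x7 → $7
  rs: (w>>4)&0x7=0x6 → $6

jmp #2; ldr $7, $6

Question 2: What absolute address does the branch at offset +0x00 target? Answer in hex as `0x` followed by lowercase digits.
0x54c2

[00] 3c 04 → 0x3c04
  top 6b → 0xf → jmp [J]
  imm@[9:0]=0x4 ⇒ #4
  target = base 0x54bc + off 0x00 + 2 + imm 4 = 0x54c2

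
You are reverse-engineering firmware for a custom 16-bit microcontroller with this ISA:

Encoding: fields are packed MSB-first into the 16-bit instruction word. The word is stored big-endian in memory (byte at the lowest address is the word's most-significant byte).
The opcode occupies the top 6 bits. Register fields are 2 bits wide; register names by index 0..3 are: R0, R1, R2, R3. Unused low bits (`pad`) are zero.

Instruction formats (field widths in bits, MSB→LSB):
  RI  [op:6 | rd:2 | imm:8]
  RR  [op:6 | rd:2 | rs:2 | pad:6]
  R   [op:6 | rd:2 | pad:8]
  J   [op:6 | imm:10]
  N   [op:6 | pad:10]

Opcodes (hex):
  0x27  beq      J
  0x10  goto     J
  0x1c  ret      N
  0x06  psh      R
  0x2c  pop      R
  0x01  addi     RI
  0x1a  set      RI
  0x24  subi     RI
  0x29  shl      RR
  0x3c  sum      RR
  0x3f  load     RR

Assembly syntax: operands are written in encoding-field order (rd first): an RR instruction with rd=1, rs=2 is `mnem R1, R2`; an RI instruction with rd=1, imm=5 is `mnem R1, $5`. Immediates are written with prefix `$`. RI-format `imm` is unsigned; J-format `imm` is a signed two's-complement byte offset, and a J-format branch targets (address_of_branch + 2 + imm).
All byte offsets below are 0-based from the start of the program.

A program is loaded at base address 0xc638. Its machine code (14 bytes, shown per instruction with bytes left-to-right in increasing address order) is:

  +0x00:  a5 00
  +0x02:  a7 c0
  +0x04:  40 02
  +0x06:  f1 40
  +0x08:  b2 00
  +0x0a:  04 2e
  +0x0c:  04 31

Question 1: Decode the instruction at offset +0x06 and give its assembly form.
+0x06: f1 40 ⇒ word 0xf140 (big)
  opcode bits[15:10]=0x3c: sum/RR
  [9:8] rd=1 = R1
  [7:6] rs=1 = R1

sum R1, R1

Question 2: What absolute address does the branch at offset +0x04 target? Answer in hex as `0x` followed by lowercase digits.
off 0x04: read 40 02 as big → 0x4002
  opcode bits[15:10]=0x10: goto/J
  [9:0] imm=2 = $2
  target = base 0xc638 + off 0x04 + 2 + imm 2 = 0xc640

0xc640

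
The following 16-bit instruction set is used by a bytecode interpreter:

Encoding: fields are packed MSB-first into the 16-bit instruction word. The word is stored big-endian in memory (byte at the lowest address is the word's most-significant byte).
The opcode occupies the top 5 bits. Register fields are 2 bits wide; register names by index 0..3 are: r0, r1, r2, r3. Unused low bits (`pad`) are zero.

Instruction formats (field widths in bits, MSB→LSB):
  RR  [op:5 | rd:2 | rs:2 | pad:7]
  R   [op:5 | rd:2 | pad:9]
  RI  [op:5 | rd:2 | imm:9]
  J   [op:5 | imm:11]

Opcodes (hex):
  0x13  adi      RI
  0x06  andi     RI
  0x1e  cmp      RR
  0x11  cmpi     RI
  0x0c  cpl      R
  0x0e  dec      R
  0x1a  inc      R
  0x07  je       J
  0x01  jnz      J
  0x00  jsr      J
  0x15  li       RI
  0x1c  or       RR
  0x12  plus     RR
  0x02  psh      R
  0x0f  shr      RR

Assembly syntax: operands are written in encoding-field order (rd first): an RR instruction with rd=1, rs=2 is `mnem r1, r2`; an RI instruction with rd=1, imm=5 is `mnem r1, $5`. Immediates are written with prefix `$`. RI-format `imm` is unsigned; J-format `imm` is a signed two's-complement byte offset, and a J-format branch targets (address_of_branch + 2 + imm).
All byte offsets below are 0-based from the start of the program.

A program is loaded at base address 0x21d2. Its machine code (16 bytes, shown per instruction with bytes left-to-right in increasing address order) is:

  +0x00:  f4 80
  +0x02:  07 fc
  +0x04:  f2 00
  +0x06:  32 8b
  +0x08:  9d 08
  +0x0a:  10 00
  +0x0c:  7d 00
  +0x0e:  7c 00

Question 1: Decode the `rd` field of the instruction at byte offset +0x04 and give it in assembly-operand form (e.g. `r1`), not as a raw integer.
r1

+0x04: f2 00 ⇒ word 0xf200 (big)
  op=0xf200>>11=0x1e ⇒ cmp (RR)
  [10:9] rd=1 = r1
  [8:7] rs=0 = r0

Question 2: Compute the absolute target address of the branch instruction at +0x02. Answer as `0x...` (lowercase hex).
0x21d2

+0x02: 07 fc ⇒ word 0x07fc (big)
  op=0x07fc>>11=0x0 ⇒ jsr (J)
  imm: (w>>0)&0x7ff=0x7fc (s11→-4) → $-4
  target = base 0x21d2 + off 0x02 + 2 + imm -4 = 0x21d2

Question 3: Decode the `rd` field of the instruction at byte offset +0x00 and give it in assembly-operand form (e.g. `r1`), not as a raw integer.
off 0x00: read f4 80 as big → 0xf480
  top 5b → 0x1e → cmp [RR]
  [10:9] rd=2 = r2
  [8:7] rs=1 = r1

r2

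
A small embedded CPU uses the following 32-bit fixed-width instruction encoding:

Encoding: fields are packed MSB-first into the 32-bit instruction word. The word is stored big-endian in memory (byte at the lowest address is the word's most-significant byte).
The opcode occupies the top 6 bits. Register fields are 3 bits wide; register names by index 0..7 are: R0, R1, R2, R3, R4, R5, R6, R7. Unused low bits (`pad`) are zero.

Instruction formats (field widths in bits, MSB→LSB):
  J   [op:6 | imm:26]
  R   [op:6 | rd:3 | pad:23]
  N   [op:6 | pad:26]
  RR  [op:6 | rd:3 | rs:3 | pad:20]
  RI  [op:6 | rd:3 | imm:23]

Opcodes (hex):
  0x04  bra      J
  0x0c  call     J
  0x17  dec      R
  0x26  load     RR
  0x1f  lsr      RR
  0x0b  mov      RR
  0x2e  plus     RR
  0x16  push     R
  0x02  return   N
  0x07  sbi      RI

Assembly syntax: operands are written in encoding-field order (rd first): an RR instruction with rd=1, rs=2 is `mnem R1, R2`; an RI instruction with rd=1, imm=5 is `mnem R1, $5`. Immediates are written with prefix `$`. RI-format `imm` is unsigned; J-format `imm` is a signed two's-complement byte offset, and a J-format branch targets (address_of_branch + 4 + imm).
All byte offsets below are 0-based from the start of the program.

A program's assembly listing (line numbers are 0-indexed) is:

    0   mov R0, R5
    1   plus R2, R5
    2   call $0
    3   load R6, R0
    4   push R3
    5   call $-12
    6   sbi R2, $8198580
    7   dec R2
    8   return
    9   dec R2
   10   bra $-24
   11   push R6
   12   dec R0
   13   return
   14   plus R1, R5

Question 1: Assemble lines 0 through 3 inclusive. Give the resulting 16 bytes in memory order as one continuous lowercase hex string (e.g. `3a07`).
2c500000b9500000300000009b000000

L0: mov op=0xb:6|rd=0:3|rs=5:3|pad=0:20 ⇒ 0x2c500000 ⇒ big 2c 50 00 00
L1: plus op=0x2e:6|rd=2:3|rs=5:3|pad=0:20 ⇒ 0xb9500000 ⇒ big b9 50 00 00
L2: call op=0xc:6|imm=0:26 ⇒ 0x30000000 ⇒ big 30 00 00 00
L3: load op=0x26:6|rd=6:3|rs=0:3|pad=0:20 ⇒ 0x9b000000 ⇒ big 9b 00 00 00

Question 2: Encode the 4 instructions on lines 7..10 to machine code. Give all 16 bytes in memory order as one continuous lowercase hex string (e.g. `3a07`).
5d000000080000005d00000013ffffe8

line 7 (dec): pack op=0x17:6|rd=2:3|pad=0:23 = 0x5d000000; big→ 5d 00 00 00
line 8 (return): pack op=0x2:6|pad=0:26 = 0x08000000; big→ 08 00 00 00
line 9 (dec): pack op=0x17:6|rd=2:3|pad=0:23 = 0x5d000000; big→ 5d 00 00 00
line 10 (bra): pack op=0x4:6|imm=-24:26 = 0x13ffffe8; big→ 13 ff ff e8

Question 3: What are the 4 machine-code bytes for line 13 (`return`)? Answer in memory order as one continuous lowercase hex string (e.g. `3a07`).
08000000

line 13 (return): pack op=0x2:6|pad=0:26 = 0x08000000; big→ 08 00 00 00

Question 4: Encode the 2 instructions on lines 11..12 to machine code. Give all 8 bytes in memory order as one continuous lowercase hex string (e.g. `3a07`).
5b0000005c000000

11. push fields op=0x16:6|rd=6:3|pad=0:23 → word 5b000000h → 5b 00 00 00
12. dec fields op=0x17:6|rd=0:3|pad=0:23 → word 5c000000h → 5c 00 00 00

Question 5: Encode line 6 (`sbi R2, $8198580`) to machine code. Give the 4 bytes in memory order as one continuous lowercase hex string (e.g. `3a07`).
line 6 (sbi): pack op=0x7:6|rd=2:3|imm=8198580:23 = 0x1d7d19b4; big→ 1d 7d 19 b4

1d7d19b4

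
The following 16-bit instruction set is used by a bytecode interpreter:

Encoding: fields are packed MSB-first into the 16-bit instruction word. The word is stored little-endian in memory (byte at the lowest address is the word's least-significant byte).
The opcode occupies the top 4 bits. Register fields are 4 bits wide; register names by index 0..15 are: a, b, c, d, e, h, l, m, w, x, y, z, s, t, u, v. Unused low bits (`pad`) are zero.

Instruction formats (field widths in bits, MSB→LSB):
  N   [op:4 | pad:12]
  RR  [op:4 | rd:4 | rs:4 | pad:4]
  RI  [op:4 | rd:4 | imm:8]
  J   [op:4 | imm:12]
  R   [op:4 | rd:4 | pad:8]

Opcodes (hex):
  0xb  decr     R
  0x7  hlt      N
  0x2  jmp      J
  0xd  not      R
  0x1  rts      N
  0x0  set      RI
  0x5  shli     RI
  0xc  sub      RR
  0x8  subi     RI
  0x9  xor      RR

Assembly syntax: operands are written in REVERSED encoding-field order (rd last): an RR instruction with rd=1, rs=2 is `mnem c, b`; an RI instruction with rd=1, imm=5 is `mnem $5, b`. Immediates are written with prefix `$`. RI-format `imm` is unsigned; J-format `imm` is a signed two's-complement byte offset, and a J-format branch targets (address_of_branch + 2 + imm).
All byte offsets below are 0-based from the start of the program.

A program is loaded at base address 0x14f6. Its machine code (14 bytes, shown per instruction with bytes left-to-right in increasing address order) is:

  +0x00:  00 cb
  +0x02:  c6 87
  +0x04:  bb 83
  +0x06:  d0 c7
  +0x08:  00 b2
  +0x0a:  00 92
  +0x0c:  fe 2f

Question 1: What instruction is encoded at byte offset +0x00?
+0x00: 00 cb ⇒ word 0xcb00 (little)
  top 4b → 0xc → sub [RR]
  rd: (w>>8)&0xf=0xb → z
  rs: (w>>4)&0xf=0x0 → a

sub a, z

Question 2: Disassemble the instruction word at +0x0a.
xor a, c

off 0x0a: read 00 92 as little → 0x9200
  opcode bits[15:12]=0x9: xor/RR
  rd: (w>>8)&0xf=0x2 → c
  rs: (w>>4)&0xf=0x0 → a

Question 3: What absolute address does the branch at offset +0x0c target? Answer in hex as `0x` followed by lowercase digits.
[0c] fe 2f → 0x2ffe
  op=0x2ffe>>12=0x2 ⇒ jmp (J)
  imm: (w>>0)&0xfff=0xffe (s12→-2) → $-2
  target = base 0x14f6 + off 0x0c + 2 + imm -2 = 0x1502

0x1502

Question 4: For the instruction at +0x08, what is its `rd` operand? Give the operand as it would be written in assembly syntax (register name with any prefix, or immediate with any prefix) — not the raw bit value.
c

+0x08: 00 b2 ⇒ word 0xb200 (little)
  op=0xb200>>12=0xb ⇒ decr (R)
  rd@[11:8]=0x2 ⇒ c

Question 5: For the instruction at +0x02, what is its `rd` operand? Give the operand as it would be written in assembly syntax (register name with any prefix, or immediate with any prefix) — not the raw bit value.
m

[02] c6 87 → 0x87c6
  opcode bits[15:12]=0x8: subi/RI
  [11:8] rd=7 = m
  [7:0] imm=198 = $198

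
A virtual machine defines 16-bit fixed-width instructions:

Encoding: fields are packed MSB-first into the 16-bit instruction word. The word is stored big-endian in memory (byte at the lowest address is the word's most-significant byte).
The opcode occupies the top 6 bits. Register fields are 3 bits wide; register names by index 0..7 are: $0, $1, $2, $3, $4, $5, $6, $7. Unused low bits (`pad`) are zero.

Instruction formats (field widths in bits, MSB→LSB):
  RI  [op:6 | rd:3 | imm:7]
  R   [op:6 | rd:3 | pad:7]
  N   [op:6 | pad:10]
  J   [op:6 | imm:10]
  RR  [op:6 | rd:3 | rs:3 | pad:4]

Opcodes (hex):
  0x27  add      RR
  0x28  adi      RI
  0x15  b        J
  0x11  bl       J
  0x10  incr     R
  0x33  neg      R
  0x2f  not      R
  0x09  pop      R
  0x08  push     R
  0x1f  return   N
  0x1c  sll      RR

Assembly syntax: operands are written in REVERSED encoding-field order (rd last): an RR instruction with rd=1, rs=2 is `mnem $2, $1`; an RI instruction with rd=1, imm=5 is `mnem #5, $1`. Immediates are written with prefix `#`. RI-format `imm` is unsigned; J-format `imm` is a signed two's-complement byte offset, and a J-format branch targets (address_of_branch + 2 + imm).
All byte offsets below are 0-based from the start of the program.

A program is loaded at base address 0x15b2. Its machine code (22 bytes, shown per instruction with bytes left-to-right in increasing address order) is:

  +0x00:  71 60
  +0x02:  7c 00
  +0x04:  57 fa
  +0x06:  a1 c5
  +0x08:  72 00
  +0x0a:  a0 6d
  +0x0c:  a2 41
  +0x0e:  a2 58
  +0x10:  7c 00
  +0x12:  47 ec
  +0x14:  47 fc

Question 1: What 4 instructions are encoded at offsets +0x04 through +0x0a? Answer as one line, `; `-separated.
[04] 57 fa → 0x57fa
  opcode bits[15:10]=0x15: b/J
  imm@[9:0]=0x3fa (s10→-6) ⇒ #-6
[06] a1 c5 → 0xa1c5
  opcode bits[15:10]=0x28: adi/RI
  rd@[9:7]=0x3 ⇒ $3
  imm@[6:0]=0x45 ⇒ #69
[08] 72 00 → 0x7200
  opcode bits[15:10]=0x1c: sll/RR
  rd@[9:7]=0x4 ⇒ $4
  rs@[6:4]=0x0 ⇒ $0
[0a] a0 6d → 0xa06d
  opcode bits[15:10]=0x28: adi/RI
  rd@[9:7]=0x0 ⇒ $0
  imm@[6:0]=0x6d ⇒ #109

b #-6; adi #69, $3; sll $0, $4; adi #109, $0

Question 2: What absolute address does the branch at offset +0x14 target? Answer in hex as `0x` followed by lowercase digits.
0x15c4

@+14  big-endian(47 fc) = 0x47fc
  top 6b → 0x11 → bl [J]
  [9:0] imm=1020 (s10→-4) = #-4
  target = base 0x15b2 + off 0x14 + 2 + imm -4 = 0x15c4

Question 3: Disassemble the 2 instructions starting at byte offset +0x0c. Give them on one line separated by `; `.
off 0x0c: read a2 41 as big → 0xa241
  opcode bits[15:10]=0x28: adi/RI
  [9:7] rd=4 = $4
  [6:0] imm=65 = #65
off 0x0e: read a2 58 as big → 0xa258
  opcode bits[15:10]=0x28: adi/RI
  [9:7] rd=4 = $4
  [6:0] imm=88 = #88

adi #65, $4; adi #88, $4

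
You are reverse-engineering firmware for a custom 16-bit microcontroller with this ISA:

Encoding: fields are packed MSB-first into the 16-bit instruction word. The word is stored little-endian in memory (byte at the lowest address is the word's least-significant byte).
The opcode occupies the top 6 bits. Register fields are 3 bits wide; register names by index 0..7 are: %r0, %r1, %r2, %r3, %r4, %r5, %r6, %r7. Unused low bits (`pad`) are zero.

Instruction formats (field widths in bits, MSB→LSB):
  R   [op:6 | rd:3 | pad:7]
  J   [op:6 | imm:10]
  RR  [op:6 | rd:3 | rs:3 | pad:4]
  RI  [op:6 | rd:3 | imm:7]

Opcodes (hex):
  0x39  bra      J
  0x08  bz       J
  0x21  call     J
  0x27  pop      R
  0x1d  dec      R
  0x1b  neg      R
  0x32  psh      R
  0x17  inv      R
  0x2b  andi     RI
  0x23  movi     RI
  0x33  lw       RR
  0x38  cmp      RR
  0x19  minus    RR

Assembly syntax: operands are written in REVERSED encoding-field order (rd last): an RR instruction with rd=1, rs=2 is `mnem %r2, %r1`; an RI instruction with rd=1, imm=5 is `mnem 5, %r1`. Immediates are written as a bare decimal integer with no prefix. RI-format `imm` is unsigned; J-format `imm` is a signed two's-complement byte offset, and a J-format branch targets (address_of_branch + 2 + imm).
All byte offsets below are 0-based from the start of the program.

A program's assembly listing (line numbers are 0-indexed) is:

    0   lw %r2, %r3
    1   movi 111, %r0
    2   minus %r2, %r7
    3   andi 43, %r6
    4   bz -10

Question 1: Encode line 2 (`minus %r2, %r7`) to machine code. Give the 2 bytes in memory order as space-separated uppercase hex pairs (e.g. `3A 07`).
A0 67

2. minus fields op=0x19:6|rd=7:3|rs=2:3|pad=0:4 → word 67a0h → a0 67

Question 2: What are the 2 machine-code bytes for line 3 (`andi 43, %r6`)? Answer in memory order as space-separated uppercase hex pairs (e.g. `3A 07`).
2B AF

L3: andi op=0x2b:6|rd=6:3|imm=43:7 ⇒ 0xaf2b ⇒ little 2b af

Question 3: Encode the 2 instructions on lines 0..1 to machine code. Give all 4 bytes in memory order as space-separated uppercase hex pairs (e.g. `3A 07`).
line 0 (lw): pack op=0x33:6|rd=3:3|rs=2:3|pad=0:4 = 0xcda0; little→ a0 cd
line 1 (movi): pack op=0x23:6|rd=0:3|imm=111:7 = 0x8c6f; little→ 6f 8c

A0 CD 6F 8C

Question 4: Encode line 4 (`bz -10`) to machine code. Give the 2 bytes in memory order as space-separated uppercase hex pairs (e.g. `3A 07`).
F6 23

4. bz fields op=0x8:6|imm=-10:10 → word 23f6h → f6 23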